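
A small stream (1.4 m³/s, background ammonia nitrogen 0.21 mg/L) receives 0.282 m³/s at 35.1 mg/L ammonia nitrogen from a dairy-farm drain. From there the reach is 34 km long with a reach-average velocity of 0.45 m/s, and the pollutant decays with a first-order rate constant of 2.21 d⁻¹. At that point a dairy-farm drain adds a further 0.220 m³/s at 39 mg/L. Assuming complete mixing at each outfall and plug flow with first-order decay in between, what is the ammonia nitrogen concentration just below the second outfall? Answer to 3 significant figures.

5.29 mg/L

After mixing, C = (1.400·0.2100 + 0.2820·35.10) / 1.682 = 10.19/1.682 = 6.060 mg/L; combined flow 1.682 m³/s.
Travel time t = 34·1000 / 0.45 = 75560 s = 20.99 h.
After decay, C = 6.060 × e^(−kt) = 6.060 × 0.1448 = 0.8772 mg/L.
Second outfall: C = (1.682·0.8772 + 0.2200·39.00)/1.902 = 5.287 mg/L.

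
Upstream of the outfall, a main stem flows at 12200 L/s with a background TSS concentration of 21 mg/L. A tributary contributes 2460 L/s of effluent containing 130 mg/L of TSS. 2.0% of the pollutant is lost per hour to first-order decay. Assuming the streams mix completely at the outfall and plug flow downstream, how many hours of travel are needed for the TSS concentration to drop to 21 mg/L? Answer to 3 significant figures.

31.0 h

Conservation of mass: C = (12200·21.00 + 2460·130.0) / 14660 = 576000/14660 = 39.29 mg/L.
2.0%/h lost → k = −ln(1 − 0.02) = 0.02020 h⁻¹.
39.29·exp(−k·t) = 21 → t = ln(39.29/21)/k = 111600 s = 31.01 h.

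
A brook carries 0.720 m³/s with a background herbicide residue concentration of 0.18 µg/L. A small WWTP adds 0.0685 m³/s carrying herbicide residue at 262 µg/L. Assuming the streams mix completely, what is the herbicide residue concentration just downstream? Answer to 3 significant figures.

22.9 µg/L

Mixed concentration C = ΣQC/ΣQ = (0.7200·0.1800 + 0.06850·262.0) / 0.7885 = 18.08/0.7885 = 22.93 µg/L.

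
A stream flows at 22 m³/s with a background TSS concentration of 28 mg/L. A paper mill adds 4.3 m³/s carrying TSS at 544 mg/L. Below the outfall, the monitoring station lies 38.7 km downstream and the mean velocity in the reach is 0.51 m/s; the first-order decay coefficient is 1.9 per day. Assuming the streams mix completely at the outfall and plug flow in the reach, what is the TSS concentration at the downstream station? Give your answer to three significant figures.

21.2 mg/L

Mass balance: C = (22.00·28.00 + 4.300·544.0) / 26.30 = 2955/26.30 = 112.4 mg/L.
Travel time t = 38.7·1000 / 0.51 = 75880 s = 21.08 h.
First-order decay: C = 112.4·exp(−k·t) = 112.4·0.1885 = 21.18 mg/L.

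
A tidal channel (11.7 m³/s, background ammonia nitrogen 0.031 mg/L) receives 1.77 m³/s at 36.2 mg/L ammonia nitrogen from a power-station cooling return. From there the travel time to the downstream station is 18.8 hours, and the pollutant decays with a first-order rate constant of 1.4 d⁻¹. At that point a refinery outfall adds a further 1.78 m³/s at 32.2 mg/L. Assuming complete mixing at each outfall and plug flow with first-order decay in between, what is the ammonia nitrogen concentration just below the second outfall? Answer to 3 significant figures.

Flow-weighted average: C = (11.70·0.03100 + 1.770·36.20) / 13.47 = 64.44/13.47 = 4.784 mg/L; combined flow 13.47 m³/s.
After decay, C = 4.784 × e^(−kt) = 4.784 × 0.3340 = 1.598 mg/L.
At the second outfall, C = (13.47·1.598 + 1.780·32.20) / (13.47 + 1.780) = 5.170 mg/L.

5.17 mg/L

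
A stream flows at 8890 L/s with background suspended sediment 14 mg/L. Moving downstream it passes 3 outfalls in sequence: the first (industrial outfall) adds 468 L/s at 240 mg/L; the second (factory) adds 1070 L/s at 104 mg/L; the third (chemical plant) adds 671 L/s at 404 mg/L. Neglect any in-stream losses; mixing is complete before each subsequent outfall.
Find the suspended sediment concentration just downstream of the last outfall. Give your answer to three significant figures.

Below outfall 1: Q → 9358 L/s, C = (8890·14.00 + 468.0·240.0)/9358 = 25.30 mg/L.
Below outfall 2: Q → 10430 L/s, C = (9358·25.30 + 1070·104.0)/10430 = 33.38 mg/L.
Below outfall 3: Q → 11100 L/s, C = (10430·33.38 + 671.0·404.0)/11100 = 55.78 mg/L.

55.8 mg/L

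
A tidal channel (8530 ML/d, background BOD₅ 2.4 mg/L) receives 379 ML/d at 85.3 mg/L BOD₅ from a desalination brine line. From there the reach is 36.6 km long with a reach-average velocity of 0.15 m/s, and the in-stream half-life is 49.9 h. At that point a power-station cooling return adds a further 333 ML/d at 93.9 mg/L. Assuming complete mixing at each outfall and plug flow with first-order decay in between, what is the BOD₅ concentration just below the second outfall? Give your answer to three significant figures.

5.61 mg/L

Mass balance: C = (8530·2.400 + 379.0·85.30) / 8909 = 52800/8909 = 5.927 mg/L; combined flow 8909 ML/d.
Travel time t = 36.6·1000 / 0.15 = 244000 s = 67.78 h.
Half-life 49.9 h → k = ln 2 / 49.9 = 0.01389 h⁻¹ = 0.3334 d⁻¹.
Applying C = C₀e^(−kt): 5.927 × 0.3900 = 2.312 mg/L.
At the second outfall, C = (8909·2.312 + 333.0·93.90) / (8909 + 333.0) = 5.612 mg/L.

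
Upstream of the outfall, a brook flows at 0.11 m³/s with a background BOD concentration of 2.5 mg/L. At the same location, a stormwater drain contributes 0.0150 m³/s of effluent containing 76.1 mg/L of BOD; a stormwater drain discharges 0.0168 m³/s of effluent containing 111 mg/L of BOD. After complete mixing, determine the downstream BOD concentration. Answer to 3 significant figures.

Mixed concentration C = ΣQC/ΣQ = (0.1100·2.500 + 0.01500·76.10 + 0.01680·111.0) / 0.1418 = 3.281/0.1418 = 23.14 mg/L.

23.1 mg/L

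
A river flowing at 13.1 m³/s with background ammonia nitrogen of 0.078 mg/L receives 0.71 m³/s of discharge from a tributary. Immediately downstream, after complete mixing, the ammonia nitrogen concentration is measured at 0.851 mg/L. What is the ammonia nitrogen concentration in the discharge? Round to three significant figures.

15.1 mg/L

Mass balance: 13.10·0.07800 + 0.7100·Cₑ = 13.81·0.8510
→ Cₑ = (13.81·0.8510 − 13.10·0.07800) / 0.7100 = 15.11 mg/L.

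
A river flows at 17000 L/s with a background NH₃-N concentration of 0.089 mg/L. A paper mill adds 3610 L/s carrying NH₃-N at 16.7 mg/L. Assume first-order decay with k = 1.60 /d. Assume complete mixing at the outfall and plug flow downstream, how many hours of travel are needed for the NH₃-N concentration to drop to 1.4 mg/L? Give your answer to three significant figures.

After mixing, C = (17000·0.08900 + 3610·16.70) / 20610 = 61800/20610 = 2.999 mg/L.
2.999·exp(−k·t) = 1.4 → t = ln(2.999/1.4)/k = 41130 s = 11.42 h.

11.4 h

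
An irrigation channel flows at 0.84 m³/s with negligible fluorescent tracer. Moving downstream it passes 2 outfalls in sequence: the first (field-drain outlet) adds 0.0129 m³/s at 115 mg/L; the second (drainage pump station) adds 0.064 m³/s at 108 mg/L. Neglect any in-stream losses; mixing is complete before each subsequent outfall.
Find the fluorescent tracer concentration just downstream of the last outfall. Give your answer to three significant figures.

9.16 mg/L

After outfall 1: Q = 0.8400 + 0.01290 = 0.8529 m³/s; C = (0.8400·0 + 0.01290·115.0)/0.8529 = 1.739 mg/L.
After outfall 2: Q = 0.8529 + 0.06400 = 0.9169 m³/s; C = (0.8529·1.739 + 0.06400·108.0)/0.9169 = 9.156 mg/L.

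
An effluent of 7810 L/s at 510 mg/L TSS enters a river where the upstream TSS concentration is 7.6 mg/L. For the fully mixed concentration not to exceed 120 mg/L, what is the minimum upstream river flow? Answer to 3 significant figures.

Set C_mix = 120: (Q·7.600 + 7810·510.0) / (Q + 7810) = 120
→ Q = 7810·(510.0 − 120)/(120 − 7.600) = 27100 L/s.

27100 L/s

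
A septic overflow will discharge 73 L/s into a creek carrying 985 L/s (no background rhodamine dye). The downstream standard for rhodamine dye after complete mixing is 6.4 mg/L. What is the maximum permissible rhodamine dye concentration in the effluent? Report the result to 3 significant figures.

92.8 mg/L

At the limit, (Qr·Cr + Qe·Cₑ)/(Qr + Qe) = 6.4:
Cₑ = (1058·6.4 − 985.0·0) / 73.00 = 92.76 mg/L.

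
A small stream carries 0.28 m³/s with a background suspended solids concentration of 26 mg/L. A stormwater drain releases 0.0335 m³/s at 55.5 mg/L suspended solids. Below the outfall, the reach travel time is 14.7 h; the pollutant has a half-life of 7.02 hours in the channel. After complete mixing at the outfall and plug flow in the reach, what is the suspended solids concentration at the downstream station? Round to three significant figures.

6.83 mg/L

Mass balance: C = (0.2800·26.00 + 0.03350·55.50) / 0.3135 = 9.139/0.3135 = 29.15 mg/L.
Half-life 7.02 h → k = ln 2 / 7.02 = 0.09874 h⁻¹ = 2.370 d⁻¹.
Decay over the reach: 29.15·exp(−kt) = 29.15·0.2342 = 6.828 mg/L.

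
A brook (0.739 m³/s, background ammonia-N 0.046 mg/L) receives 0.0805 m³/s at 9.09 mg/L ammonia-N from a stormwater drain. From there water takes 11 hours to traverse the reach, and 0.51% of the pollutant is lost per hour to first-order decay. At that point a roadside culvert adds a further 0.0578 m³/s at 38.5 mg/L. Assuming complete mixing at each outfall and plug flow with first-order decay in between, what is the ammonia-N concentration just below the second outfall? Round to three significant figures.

Mixed concentration C = ΣQC/ΣQ = (0.7390·0.04600 + 0.08050·9.090) / 0.8195 = 0.7657/0.8195 = 0.9344 mg/L; combined flow 0.8195 m³/s.
0.51%/h lost → k = −ln(1 − 0.0051) = 0.005113 h⁻¹.
Applying C = C₀e^(−kt): 0.9344 × 0.9453 = 0.8833 mg/L.
Second outfall: C = (0.8195·0.8833 + 0.05780·38.50)/0.8773 = 3.362 mg/L.

3.36 mg/L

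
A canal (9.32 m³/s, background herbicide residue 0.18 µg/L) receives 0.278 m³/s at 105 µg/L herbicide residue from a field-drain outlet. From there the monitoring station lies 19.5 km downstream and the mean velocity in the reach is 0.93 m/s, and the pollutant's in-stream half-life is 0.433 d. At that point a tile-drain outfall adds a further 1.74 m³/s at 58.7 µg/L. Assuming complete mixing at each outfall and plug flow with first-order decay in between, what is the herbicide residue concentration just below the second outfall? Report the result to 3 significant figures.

Conservation of mass: C = (9.320·0.1800 + 0.2780·105.0) / 9.598 = 30.87/9.598 = 3.216 µg/L; combined flow 9.598 m³/s.
Travel time t = 19.5·1000 / 0.93 = 20970 s = 5.824 h.
Half-life 0.433 d → k = ln 2 / 0.433 = 1.601 d⁻¹.
After decay, C = 3.216 × e^(−kt) = 3.216 × 0.6781 = 2.181 µg/L.
Second outfall: C = (9.598·2.181 + 1.740·58.70)/11.34 = 10.85 µg/L.

10.9 µg/L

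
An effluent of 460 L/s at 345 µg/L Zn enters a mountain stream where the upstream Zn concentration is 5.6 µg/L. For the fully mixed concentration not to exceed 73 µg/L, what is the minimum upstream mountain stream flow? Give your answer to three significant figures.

1860 L/s

Set C_mix = 73: (Q·5.600 + 460.0·345.0) / (Q + 460.0) = 73
→ Q = 460.0·(345.0 − 73)/(73 − 5.600) = 1856 L/s.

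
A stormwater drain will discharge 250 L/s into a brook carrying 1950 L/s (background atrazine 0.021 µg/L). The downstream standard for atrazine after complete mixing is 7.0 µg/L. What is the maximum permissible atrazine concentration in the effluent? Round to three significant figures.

61.4 µg/L

At the limit, (Qr·Cr + Qe·Cₑ)/(Qr + Qe) = 7.0:
Cₑ = (2200·7.0 − 1950·0.02100) / 250.0 = 61.44 µg/L.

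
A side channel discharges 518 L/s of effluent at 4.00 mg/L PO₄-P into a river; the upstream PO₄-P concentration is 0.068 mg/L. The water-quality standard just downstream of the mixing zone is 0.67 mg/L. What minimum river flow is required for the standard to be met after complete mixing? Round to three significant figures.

Set C_mix = 0.67: (Q·0.06800 + 518.0·4.000) / (Q + 518.0) = 0.67
→ Q = 518.0·(4.000 − 0.67)/(0.67 − 0.06800) = 2865 L/s.

2870 L/s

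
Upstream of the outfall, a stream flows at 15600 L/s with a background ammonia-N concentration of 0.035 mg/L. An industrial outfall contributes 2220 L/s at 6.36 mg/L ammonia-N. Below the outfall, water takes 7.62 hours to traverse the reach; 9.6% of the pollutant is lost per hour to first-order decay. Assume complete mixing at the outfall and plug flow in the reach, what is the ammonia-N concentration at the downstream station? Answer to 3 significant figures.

Mass balance: C = (15600·0.03500 + 2220·6.360) / 17820 = 14670/17820 = 0.8230 mg/L.
9.6%/h lost → k = −ln(1 − 0.096) = 0.1009 h⁻¹.
Applying C = C₀e^(−kt): 0.8230 × 0.4635 = 0.3814 mg/L.

0.381 mg/L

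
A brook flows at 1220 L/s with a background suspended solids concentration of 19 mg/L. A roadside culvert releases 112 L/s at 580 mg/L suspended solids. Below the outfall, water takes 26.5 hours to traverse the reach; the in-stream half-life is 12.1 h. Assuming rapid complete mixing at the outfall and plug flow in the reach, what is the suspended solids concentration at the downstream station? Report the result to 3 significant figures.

14.5 mg/L

Flow-weighted average: C = (1220·19.00 + 112.0·580.0) / 1332 = 88140/1332 = 66.17 mg/L.
Half-life 12.1 h → k = ln 2 / 12.1 = 0.05728 h⁻¹ = 1.375 d⁻¹.
Applying C = C₀e^(−kt): 66.17 × 0.2191 = 14.50 mg/L.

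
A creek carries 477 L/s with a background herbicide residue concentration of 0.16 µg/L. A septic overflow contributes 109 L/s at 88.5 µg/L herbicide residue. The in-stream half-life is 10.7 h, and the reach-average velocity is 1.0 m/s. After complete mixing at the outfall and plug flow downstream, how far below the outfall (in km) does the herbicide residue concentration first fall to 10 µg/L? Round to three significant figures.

28.1 km

After mixing, C = (477.0·0.1600 + 109.0·88.50) / 586.0 = 9723/586.0 = 16.59 µg/L.
Half-life 10.7 h → k = ln 2 / 10.7 = 0.06478 h⁻¹ = 1.555 d⁻¹.
Set 16.59·exp(−k·t) = 10 → t = ln(16.59/10)/k = 28140 s = 7.816 h.
Distance = v·t = 1.0·28140 = 28140 m = 28.14 km.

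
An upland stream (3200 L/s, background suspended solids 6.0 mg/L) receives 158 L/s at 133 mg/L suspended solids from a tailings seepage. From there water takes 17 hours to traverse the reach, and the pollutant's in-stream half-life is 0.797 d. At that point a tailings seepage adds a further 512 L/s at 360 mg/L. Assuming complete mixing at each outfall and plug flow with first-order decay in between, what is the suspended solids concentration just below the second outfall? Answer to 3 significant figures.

Flow-weighted average: C = (3200·6.000 + 158.0·133.0) / 3358 = 40210/3358 = 11.98 mg/L; combined flow 3358 L/s.
Half-life 0.797 d → k = ln 2 / 0.797 = 0.8697 d⁻¹.
After decay, C = 11.98 × e^(−kt) = 11.98 × 0.5401 = 6.468 mg/L.
Second outfall: C = (3358·6.468 + 512.0·360.0)/3870 = 53.24 mg/L.

53.2 mg/L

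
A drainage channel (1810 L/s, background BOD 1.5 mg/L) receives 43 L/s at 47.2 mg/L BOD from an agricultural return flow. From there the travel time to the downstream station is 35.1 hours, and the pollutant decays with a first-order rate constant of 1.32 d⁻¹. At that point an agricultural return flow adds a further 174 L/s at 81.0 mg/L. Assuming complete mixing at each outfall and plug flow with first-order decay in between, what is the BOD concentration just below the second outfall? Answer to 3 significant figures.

Conservation of mass: C = (1810·1.500 + 43.00·47.20) / 1853 = 4745/1853 = 2.560 mg/L; combined flow 1853 L/s.
First-order decay: C = 2.560·exp(−k·t) = 2.560·0.1451 = 0.3715 mg/L.
Second outfall: C = (1853·0.3715 + 174.0·81.00)/2027 = 7.293 mg/L.

7.29 mg/L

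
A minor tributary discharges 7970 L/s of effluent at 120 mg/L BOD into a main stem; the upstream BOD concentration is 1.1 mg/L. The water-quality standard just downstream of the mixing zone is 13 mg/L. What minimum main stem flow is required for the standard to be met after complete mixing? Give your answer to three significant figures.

Set C_mix = 13: (Q·1.100 + 7970·120.0) / (Q + 7970) = 13
→ Q = 7970·(120.0 − 13)/(13 − 1.100) = 71660 L/s.

71700 L/s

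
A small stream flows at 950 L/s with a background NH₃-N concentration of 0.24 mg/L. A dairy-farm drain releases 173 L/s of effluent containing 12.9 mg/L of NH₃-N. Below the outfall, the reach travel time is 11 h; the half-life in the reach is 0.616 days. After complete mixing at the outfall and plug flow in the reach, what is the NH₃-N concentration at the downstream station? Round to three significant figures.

Mass balance: C = (950.0·0.2400 + 173.0·12.90) / 1123 = 2460/1123 = 2.190 mg/L.
Half-life 0.616 d → k = ln 2 / 0.616 = 1.125 d⁻¹.
First-order decay: C = 2.190·exp(−k·t) = 2.190·0.5971 = 1.308 mg/L.

1.31 mg/L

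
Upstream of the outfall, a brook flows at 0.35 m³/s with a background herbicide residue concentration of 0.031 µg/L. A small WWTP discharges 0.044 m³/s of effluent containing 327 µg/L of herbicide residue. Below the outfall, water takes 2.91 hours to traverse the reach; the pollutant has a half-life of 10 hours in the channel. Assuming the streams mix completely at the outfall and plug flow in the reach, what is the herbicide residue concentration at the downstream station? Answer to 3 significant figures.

29.9 µg/L

Mass balance: C = (0.3500·0.03100 + 0.04400·327.0) / 0.3940 = 14.40/0.3940 = 36.55 µg/L.
Half-life 10 h → k = ln 2 / 10 = 0.06931 h⁻¹ = 1.664 d⁻¹.
After decay, C = 36.55 × e^(−kt) = 36.55 × 0.8173 = 29.87 µg/L.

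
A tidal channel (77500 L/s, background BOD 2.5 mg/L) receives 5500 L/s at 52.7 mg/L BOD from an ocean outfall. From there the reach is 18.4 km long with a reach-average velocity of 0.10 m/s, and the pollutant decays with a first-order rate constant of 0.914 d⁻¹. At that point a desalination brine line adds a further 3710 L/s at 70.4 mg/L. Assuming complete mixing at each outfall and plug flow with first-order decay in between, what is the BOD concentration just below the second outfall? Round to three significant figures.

Conservation of mass: C = (77500·2.500 + 5500·52.70) / 83000 = 483600/83000 = 5.827 mg/L; combined flow 83000 L/s.
Travel time t = 18.4·1000 / 0.10 = 184000 s = 51.11 h.
Decay over the reach: 5.827·exp(−kt) = 5.827·0.1428 = 0.8319 mg/L.
At the second outfall, C = (83000·0.8319 + 3710·70.40) / (83000 + 3710) = 3.808 mg/L.

3.81 mg/L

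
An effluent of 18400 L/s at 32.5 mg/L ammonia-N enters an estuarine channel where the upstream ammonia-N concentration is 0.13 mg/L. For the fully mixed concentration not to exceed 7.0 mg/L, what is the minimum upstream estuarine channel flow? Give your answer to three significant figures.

Set C_mix = 7.0: (Q·0.1300 + 18400·32.50) / (Q + 18400) = 7.0
→ Q = 18400·(32.50 − 7.0)/(7.0 − 0.1300) = 68300 L/s.

68300 L/s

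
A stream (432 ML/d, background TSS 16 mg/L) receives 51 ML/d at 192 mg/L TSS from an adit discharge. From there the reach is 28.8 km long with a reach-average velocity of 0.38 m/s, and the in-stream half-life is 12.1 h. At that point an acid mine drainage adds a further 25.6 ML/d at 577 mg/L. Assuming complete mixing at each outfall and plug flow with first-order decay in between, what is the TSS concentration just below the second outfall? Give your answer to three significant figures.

Mass balance: C = (432.0·16.00 + 51.00·192.0) / 483.0 = 16700/483.0 = 34.58 mg/L; combined flow 483.0 ML/d.
Travel time t = 28.8·1000 / 0.38 = 75790 s = 21.05 h.
Half-life 12.1 h → k = ln 2 / 12.1 = 0.05728 h⁻¹ = 1.375 d⁻¹.
After decay, C = 34.58 × e^(−kt) = 34.58 × 0.2994 = 10.35 mg/L.
At the second outfall, C = (483.0·10.35 + 25.60·577.0) / (483.0 + 25.60) = 38.88 mg/L.

38.9 mg/L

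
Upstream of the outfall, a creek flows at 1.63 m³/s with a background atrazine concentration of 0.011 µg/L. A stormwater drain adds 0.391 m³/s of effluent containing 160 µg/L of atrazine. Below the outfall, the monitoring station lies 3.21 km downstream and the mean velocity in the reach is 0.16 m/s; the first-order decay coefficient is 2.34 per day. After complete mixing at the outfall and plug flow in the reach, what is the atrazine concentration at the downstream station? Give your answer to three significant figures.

After mixing, C = (1.630·0.01100 + 0.3910·160.0) / 2.021 = 62.58/2.021 = 30.96 µg/L.
Travel time t = 3.21·1000 / 0.16 = 20060 s = 5.573 h.
Decay over the reach: 30.96·exp(−kt) = 30.96·0.5808 = 17.98 µg/L.

18.0 µg/L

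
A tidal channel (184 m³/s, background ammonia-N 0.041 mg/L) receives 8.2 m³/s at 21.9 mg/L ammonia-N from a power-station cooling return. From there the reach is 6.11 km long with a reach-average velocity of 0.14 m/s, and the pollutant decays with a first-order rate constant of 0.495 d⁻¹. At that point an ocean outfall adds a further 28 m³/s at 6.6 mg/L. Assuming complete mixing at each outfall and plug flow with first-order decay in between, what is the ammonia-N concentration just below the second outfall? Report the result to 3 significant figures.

Mixed concentration C = ΣQC/ΣQ = (184.0·0.04100 + 8.200·21.90) / 192.2 = 187.1/192.2 = 0.9736 mg/L; combined flow 192.2 m³/s.
Travel time t = 6.11·1000 / 0.14 = 43640 s = 12.12 h.
After decay, C = 0.9736 × e^(−kt) = 0.9736 × 0.7788 = 0.7582 mg/L.
Second outfall: C = (192.2·0.7582 + 28.00·6.600)/220.2 = 1.501 mg/L.

1.50 mg/L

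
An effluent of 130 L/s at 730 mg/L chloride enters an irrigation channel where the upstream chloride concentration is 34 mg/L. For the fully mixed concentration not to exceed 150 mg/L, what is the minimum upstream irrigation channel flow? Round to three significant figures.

Set C_mix = 150: (Q·34.00 + 130.0·730.0) / (Q + 130.0) = 150
→ Q = 130.0·(730.0 − 150)/(150 − 34.00) = 650.0 L/s.

650 L/s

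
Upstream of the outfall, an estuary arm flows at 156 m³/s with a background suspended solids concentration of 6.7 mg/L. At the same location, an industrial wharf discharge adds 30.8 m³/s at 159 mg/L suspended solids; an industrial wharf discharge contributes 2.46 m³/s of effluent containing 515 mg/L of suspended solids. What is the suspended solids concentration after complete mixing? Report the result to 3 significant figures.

Mixed concentration C = ΣQC/ΣQ = (156.0·6.700 + 30.80·159.0 + 2.460·515.0) / 189.3 = 7209/189.3 = 38.09 mg/L.

38.1 mg/L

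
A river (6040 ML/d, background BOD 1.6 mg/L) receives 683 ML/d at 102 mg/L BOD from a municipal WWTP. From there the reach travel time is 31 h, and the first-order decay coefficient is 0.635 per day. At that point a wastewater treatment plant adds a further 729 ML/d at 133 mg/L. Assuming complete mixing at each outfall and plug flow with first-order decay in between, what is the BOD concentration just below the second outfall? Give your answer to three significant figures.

Mass balance: C = (6040·1.600 + 683.0·102.0) / 6723 = 79330/6723 = 11.80 mg/L; combined flow 6723 ML/d.
Decay over the reach: 11.80·exp(−kt) = 11.80·0.4403 = 5.196 mg/L.
At the second outfall, C = (6723·5.196 + 729.0·133.0) / (6723 + 729.0) = 17.70 mg/L.

17.7 mg/L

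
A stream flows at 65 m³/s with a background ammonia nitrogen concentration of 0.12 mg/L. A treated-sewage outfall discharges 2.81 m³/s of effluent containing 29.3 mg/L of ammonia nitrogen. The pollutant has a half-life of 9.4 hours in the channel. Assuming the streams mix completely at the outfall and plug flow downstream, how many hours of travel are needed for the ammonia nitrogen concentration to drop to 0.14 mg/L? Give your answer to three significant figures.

30.5 h

Conservation of mass: C = (65.00·0.1200 + 2.810·29.30) / 67.81 = 90.13/67.81 = 1.329 mg/L.
Half-life 9.4 h → k = ln 2 / 9.4 = 0.07374 h⁻¹ = 1.770 d⁻¹.
1.329·exp(−k·t) = 0.14 → t = ln(1.329/0.14)/k = 109900 s = 30.52 h.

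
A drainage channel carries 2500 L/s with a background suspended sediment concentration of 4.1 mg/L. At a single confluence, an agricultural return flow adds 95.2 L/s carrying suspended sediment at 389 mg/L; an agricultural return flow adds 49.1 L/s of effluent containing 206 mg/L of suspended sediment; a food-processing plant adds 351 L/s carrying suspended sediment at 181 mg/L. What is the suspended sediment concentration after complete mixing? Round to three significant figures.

Conservation of mass: C = (2500·4.100 + 95.20·389.0 + 49.10·206.0 + 351.0·181.0) / 2995 = 120900/2995 = 40.37 mg/L.

40.4 mg/L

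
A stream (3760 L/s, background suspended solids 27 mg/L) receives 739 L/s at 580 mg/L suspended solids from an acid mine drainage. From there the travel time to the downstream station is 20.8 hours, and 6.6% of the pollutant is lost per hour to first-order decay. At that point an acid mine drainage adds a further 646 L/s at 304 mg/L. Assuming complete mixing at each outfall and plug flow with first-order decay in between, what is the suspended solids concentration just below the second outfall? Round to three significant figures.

63.1 mg/L

Flow-weighted average: C = (3760·27.00 + 739.0·580.0) / 4499 = 530100/4499 = 117.8 mg/L; combined flow 4499 L/s.
6.6%/h lost → k = −ln(1 − 0.066) = 0.06828 h⁻¹.
After decay, C = 117.8 × e^(−kt) = 117.8 × 0.2417 = 28.48 mg/L.
At the second outfall, C = (4499·28.48 + 646.0·304.0) / (4499 + 646.0) = 63.07 mg/L.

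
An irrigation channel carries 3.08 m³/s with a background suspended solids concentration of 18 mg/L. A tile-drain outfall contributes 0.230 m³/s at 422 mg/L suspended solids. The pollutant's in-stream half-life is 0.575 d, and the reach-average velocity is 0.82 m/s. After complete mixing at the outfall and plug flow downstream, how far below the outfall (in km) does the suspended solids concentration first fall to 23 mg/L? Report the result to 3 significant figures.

Flow-weighted average: C = (3.080·18.00 + 0.2300·422.0) / 3.310 = 152.5/3.310 = 46.07 mg/L.
Half-life 0.575 d → k = ln 2 / 0.575 = 1.205 d⁻¹.
Set 46.07·exp(−k·t) = 23 → t = ln(46.07/23)/k = 49790 s = 13.83 h.
Distance = v·t = 0.82·49790 = 40830 m = 40.83 km.

40.8 km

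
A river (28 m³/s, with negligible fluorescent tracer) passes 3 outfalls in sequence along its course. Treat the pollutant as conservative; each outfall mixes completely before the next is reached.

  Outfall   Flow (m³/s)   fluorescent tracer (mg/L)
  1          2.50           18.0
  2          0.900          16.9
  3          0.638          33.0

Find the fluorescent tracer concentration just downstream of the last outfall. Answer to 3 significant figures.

2.54 mg/L

Below outfall 1: Q → 30.50 m³/s, C = (28.00·0 + 2.500·18.00)/30.50 = 1.475 mg/L.
Below outfall 2: Q → 31.40 m³/s, C = (30.50·1.475 + 0.9000·16.90)/31.40 = 1.918 mg/L.
Below outfall 3: Q → 32.04 m³/s, C = (31.40·1.918 + 0.6380·33.00)/32.04 = 2.536 mg/L.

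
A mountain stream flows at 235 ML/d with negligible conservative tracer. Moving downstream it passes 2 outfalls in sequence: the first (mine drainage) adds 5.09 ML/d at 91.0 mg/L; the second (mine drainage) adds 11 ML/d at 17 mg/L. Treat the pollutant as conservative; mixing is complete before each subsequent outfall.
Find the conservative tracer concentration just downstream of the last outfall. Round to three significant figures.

After outfall 1: Q = 235.0 + 5.090 = 240.1 ML/d; C = (235.0·0 + 5.090·91.00)/240.1 = 1.929 mg/L.
After outfall 2: Q = 240.1 + 11.00 = 251.1 ML/d; C = (240.1·1.929 + 11.00·17.00)/251.1 = 2.589 mg/L.

2.59 mg/L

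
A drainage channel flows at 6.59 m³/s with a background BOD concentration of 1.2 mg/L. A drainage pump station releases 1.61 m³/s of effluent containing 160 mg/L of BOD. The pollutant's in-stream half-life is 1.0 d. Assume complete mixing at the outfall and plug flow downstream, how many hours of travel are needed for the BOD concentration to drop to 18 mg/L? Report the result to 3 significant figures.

Mixed concentration C = ΣQC/ΣQ = (6.590·1.200 + 1.610·160.0) / 8.200 = 265.5/8.200 = 32.38 mg/L.
Half-life 1.0 d → k = ln 2 / 1.0 = 0.6931 d⁻¹.
32.38·exp(−k·t) = 18 → t = ln(32.38/18)/k = 73190 s = 20.33 h.

20.3 h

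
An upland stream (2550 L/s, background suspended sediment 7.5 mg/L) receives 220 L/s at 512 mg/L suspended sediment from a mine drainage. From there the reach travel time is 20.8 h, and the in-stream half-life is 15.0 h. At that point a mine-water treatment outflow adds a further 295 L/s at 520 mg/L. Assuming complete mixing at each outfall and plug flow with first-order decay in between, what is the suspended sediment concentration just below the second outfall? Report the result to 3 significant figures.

66.5 mg/L

Mass balance: C = (2550·7.500 + 220.0·512.0) / 2770 = 131800/2770 = 47.57 mg/L; combined flow 2770 L/s.
Half-life 15.0 h → k = ln 2 / 15.0 = 0.04621 h⁻¹ = 1.109 d⁻¹.
After decay, C = 47.57 × e^(−kt) = 47.57 × 0.3824 = 18.19 mg/L.
At the second outfall, C = (2770·18.19 + 295.0·520.0) / (2770 + 295.0) = 66.49 mg/L.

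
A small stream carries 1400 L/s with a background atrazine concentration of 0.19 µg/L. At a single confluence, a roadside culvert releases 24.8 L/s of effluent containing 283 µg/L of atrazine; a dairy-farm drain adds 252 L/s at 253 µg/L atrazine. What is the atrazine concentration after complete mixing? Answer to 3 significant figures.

Flow-weighted average: C = (1400·0.1900 + 24.80·283.0 + 252.0·253.0) / 1677 = 71040/1677 = 42.37 µg/L.

42.4 µg/L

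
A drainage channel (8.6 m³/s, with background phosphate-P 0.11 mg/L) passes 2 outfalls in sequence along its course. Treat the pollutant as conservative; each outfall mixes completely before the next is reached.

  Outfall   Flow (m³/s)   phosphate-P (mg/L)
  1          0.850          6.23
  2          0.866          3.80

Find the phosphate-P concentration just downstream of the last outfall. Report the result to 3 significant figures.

0.924 mg/L

After outfall 1: Q = 8.600 + 0.8500 = 9.450 m³/s; C = (8.600·0.1100 + 0.8500·6.230)/9.450 = 0.6605 mg/L.
After outfall 2: Q = 9.450 + 0.8660 = 10.32 m³/s; C = (9.450·0.6605 + 0.8660·3.800)/10.32 = 0.9240 mg/L.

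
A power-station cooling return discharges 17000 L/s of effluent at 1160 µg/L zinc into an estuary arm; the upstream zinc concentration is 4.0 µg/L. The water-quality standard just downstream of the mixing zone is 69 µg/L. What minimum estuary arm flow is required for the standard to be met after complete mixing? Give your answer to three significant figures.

Set C_mix = 69: (Q·4.000 + 17000·1160) / (Q + 17000) = 69
→ Q = 17000·(1160 − 69)/(69 − 4.000) = 285300 L/s.

285000 L/s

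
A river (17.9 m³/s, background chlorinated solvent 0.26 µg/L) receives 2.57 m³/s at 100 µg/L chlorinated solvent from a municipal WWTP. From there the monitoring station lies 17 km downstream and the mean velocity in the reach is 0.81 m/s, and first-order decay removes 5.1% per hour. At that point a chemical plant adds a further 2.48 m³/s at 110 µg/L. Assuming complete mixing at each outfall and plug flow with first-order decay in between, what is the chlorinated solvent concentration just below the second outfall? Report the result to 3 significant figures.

20.3 µg/L

After mixing, C = (17.90·0.2600 + 2.570·100.0) / 20.47 = 261.7/20.47 = 12.78 µg/L; combined flow 20.47 m³/s.
Travel time t = 17·1000 / 0.81 = 20990 s = 5.830 h.
5.1%/h lost → k = −ln(1 − 0.051) = 0.05235 h⁻¹.
After decay, C = 12.78 × e^(−kt) = 12.78 × 0.7370 = 9.420 µg/L.
Second outfall: C = (20.47·9.420 + 2.480·110.0)/22.95 = 20.29 µg/L.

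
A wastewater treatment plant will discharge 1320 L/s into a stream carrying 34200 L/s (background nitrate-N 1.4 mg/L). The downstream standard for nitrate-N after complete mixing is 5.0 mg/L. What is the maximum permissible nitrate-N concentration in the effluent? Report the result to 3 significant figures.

98.3 mg/L

At the limit, (Qr·Cr + Qe·Cₑ)/(Qr + Qe) = 5.0:
Cₑ = (35520·5.0 − 34200·1.400) / 1320 = 98.27 mg/L.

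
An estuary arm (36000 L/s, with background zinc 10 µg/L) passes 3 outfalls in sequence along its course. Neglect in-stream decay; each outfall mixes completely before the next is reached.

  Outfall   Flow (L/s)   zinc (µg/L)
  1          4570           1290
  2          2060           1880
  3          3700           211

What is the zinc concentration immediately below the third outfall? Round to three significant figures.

235 µg/L

Outfall 1: combined Q = 40570 L/s; C = (36000·10.00 + 4570·1290)/40570 = 154.2 µg/L.
Outfall 2: combined Q = 42630 L/s; C = (40570·154.2 + 2060·1880)/42630 = 237.6 µg/L.
Outfall 3: combined Q = 46330 L/s; C = (42630·237.6 + 3700·211.0)/46330 = 235.5 µg/L.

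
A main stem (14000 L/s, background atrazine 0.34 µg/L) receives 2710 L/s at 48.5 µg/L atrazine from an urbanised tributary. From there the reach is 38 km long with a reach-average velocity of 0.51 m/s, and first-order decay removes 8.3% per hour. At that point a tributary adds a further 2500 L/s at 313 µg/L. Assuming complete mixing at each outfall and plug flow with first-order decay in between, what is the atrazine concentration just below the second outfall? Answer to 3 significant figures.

41.9 µg/L

Flow-weighted average: C = (14000·0.3400 + 2710·48.50) / 16710 = 136200/16710 = 8.151 µg/L; combined flow 16710 L/s.
Travel time t = 38·1000 / 0.51 = 74510 s = 20.70 h.
8.3%/h lost → k = −ln(1 − 0.083) = 0.08665 h⁻¹.
First-order decay: C = 8.151·exp(−k·t) = 8.151·0.1664 = 1.356 µg/L.
Second outfall: C = (16710·1.356 + 2500·313.0)/19210 = 41.91 µg/L.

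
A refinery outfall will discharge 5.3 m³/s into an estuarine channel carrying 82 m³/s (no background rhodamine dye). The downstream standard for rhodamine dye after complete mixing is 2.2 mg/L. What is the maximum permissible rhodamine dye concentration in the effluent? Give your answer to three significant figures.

At the limit, (Qr·Cr + Qe·Cₑ)/(Qr + Qe) = 2.2:
Cₑ = (87.30·2.2 − 82.00·0) / 5.300 = 36.24 mg/L.

36.2 mg/L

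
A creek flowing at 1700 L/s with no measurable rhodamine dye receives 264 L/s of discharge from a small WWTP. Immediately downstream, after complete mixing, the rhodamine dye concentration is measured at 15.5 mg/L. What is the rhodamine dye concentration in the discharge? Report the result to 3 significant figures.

Mass balance: 1700·0 + 264.0·Cₑ = 1964·15.50
→ Cₑ = (1964·15.50 − 1700·0) / 264.0 = 115.3 mg/L.

115 mg/L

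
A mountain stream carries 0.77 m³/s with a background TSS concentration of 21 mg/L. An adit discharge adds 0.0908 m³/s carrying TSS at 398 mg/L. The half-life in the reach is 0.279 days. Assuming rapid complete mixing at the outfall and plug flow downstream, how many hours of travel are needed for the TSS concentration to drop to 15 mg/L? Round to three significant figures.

After mixing, C = (0.7700·21.00 + 0.09080·398.0) / 0.8608 = 52.31/0.8608 = 60.77 mg/L.
Half-life 0.279 d → k = ln 2 / 0.279 = 2.484 d⁻¹.
60.77·exp(−k·t) = 15 → t = ln(60.77/15)/k = 48650 s = 13.51 h.

13.5 h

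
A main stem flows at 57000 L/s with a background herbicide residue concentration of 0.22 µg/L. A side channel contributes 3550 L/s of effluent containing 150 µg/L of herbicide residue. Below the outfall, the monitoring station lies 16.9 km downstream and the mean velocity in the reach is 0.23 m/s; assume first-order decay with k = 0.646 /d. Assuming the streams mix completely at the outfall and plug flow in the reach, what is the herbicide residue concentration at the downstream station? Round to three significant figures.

5.20 µg/L

Mixed concentration C = ΣQC/ΣQ = (57000·0.2200 + 3550·150.0) / 60550 = 545000/60550 = 9.001 µg/L.
Travel time t = 16.9·1000 / 0.23 = 73480 s = 20.41 h.
Applying C = C₀e^(−kt): 9.001 × 0.5773 = 5.197 µg/L.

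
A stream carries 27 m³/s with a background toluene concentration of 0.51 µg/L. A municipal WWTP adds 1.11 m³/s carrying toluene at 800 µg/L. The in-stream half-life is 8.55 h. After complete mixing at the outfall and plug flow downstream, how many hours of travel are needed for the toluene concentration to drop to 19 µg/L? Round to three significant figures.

6.46 h

Flow-weighted average: C = (27.00·0.5100 + 1.110·800.0) / 28.11 = 901.8/28.11 = 32.08 µg/L.
Half-life 8.55 h → k = ln 2 / 8.55 = 0.08107 h⁻¹ = 1.946 d⁻¹.
32.08·exp(−k·t) = 19 → t = ln(32.08/19)/k = 23260 s = 6.461 h.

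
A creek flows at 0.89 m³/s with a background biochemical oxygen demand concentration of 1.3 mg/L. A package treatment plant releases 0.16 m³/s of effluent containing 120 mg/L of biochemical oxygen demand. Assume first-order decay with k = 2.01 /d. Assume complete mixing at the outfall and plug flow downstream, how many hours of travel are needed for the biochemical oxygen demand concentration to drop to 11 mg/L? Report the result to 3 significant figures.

After mixing, C = (0.8900·1.300 + 0.1600·120.0) / 1.050 = 20.36/1.050 = 19.39 mg/L.
19.39·exp(−k·t) = 11 → t = ln(19.39/11)/k = 24360 s = 6.767 h.

6.77 h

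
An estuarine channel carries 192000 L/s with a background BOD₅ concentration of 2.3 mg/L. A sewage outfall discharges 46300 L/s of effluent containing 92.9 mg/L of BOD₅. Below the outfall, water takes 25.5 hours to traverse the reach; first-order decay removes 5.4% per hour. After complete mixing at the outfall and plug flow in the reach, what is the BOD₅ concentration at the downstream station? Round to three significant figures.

Mixed concentration C = ΣQC/ΣQ = (192000·2.300 + 46300·92.90) / 238300 = 4743000/238300 = 19.90 mg/L.
5.4%/h lost → k = −ln(1 − 0.054) = 0.05551 h⁻¹.
Decay over the reach: 19.90·exp(−kt) = 19.90·0.2428 = 4.832 mg/L.

4.83 mg/L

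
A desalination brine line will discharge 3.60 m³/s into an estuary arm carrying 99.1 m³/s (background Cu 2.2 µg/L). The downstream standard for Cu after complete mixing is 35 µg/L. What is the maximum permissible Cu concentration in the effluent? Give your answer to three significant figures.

938 µg/L

At the limit, (Qr·Cr + Qe·Cₑ)/(Qr + Qe) = 35:
Cₑ = (102.7·35 − 99.10·2.200) / 3.600 = 937.9 µg/L.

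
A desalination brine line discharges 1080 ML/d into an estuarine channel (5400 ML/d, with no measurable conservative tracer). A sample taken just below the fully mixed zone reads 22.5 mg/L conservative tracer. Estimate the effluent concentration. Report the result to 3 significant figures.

135 mg/L

Mass balance: 5400·0 + 1080·Cₑ = 6480·22.50
→ Cₑ = (6480·22.50 − 5400·0) / 1080 = 135.0 mg/L.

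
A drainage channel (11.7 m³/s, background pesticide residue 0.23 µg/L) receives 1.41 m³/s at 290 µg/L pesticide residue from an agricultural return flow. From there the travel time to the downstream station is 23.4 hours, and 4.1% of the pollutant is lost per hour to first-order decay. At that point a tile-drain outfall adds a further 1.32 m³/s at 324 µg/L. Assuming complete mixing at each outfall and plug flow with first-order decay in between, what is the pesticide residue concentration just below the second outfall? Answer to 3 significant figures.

40.3 µg/L

Mass balance: C = (11.70·0.2300 + 1.410·290.0) / 13.11 = 411.6/13.11 = 31.40 µg/L; combined flow 13.11 m³/s.
4.1%/h lost → k = −ln(1 − 0.041) = 0.04186 h⁻¹.
Applying C = C₀e^(−kt): 31.40 × 0.3755 = 11.79 µg/L.
Second outfall: C = (13.11·11.79 + 1.320·324.0)/14.43 = 40.35 µg/L.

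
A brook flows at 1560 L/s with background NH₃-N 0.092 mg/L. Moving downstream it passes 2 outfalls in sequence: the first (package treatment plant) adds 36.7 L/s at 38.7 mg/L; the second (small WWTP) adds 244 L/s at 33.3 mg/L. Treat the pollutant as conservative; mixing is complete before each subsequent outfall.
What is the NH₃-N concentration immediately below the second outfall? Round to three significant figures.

5.26 mg/L

Below outfall 1: Q → 1597 L/s, C = (1560·0.09200 + 36.70·38.70)/1597 = 0.9794 mg/L.
Below outfall 2: Q → 1841 L/s, C = (1597·0.9794 + 244.0·33.30)/1841 = 5.264 mg/L.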